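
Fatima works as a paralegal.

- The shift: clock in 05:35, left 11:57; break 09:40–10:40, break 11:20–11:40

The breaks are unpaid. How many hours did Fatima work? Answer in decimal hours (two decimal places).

The shift: 05:35–11:57 = 6 h 22 min; less 80 min break → 5 h 2 min

5.03 hours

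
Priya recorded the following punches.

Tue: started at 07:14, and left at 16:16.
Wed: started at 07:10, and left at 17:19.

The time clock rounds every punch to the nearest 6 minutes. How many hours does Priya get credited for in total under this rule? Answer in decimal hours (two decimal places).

Tue: in 07:14→07:12, out 16:16→16:18; 9 h 6 min
Wed: in 07:10→07:12, out 17:19→17:18; 10 h 6 min
Total credited: 19 h 12 min.

19.20 hours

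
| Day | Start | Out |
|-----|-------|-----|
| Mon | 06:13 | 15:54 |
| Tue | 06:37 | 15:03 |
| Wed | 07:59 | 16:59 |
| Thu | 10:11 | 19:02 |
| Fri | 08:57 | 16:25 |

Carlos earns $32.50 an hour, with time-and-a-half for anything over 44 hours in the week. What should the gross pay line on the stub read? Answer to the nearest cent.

Mon: 06:13–15:54 = 9 h 41 min
Tue: 06:37–15:03 = 8 h 26 min
Wed: 07:59–16:59 = 9 h 0 min
Thu: 10:11–19:02 = 8 h 51 min
Fri: 08:57–16:25 = 7 h 28 min
Total worked: 43 h 26 min = 2606 min.
Regular 43 h 26 min = 2606 min at $32.50/h; overtime 0 h 0 min = 0 min at $48.75/h.
Pay = (2606 × $32.50 + 0 × $48.75) ÷ 60 = $1411.58.

$1411.58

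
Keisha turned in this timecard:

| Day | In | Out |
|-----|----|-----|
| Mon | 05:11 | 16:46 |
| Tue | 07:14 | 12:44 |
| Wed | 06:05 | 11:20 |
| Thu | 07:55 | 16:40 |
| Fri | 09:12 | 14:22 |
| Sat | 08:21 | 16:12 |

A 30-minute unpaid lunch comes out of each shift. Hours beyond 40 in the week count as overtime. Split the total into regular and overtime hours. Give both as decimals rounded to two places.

Regular 40.00 hours, overtime 1.10 hours

Mon: 05:11–16:46 = 11 h 35 min; less 30 min break → 11 h 5 min
Tue: 07:14–12:44 = 5 h 30 min; less 30 min break → 5 h 0 min
Wed: 06:05–11:20 = 5 h 15 min; less 30 min break → 4 h 45 min
Thu: 07:55–16:40 = 8 h 45 min; less 30 min break → 8 h 15 min
Fri: 09:12–14:22 = 5 h 10 min; less 30 min break → 4 h 40 min
Sat: 08:21–16:12 = 7 h 51 min; less 30 min break → 7 h 21 min
Total worked: 41 h 6 min = 41.10 h.
Threshold 40 h → overtime 1 h 6 min, regular 40 h 0 min.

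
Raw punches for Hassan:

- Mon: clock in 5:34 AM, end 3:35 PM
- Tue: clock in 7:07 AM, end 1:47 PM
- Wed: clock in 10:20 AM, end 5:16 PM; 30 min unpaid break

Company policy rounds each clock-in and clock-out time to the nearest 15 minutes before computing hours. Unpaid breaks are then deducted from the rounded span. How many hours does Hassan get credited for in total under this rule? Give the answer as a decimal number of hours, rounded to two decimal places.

Mon: in 5:34 AM→5:30 AM, out 3:35 PM→3:30 PM; 10 h 0 min
Tue: in 7:07 AM→7:00 AM, out 1:47 PM→1:45 PM; 6 h 45 min
Wed: in 10:20 AM→10:15 AM, out 5:16 PM→5:15 PM; 7 h 0 min − 30 min = 6 h 30 min
Total credited: 23 h 15 min.

23.25 hours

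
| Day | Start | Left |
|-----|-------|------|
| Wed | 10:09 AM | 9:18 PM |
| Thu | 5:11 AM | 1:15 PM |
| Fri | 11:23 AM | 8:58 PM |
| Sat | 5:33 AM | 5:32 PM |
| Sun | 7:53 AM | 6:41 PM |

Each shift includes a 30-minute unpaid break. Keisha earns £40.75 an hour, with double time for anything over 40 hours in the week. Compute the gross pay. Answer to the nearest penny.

Wed: 10:09 AM–9:18 PM = 11 h 9 min; less 30 min break → 10 h 39 min
Thu: 5:11 AM–1:15 PM = 8 h 4 min; less 30 min break → 7 h 34 min
Fri: 11:23 AM–8:58 PM = 9 h 35 min; less 30 min break → 9 h 5 min
Sat: 5:33 AM–5:32 PM = 11 h 59 min; less 30 min break → 11 h 29 min
Sun: 7:53 AM–6:41 PM = 10 h 48 min; less 30 min break → 10 h 18 min
Total worked: 49 h 5 min = 2945 min.
Regular 40 h 0 min = 2400 min at £40.75/h; overtime 9 h 5 min = 545 min at £81.50/h.
Pay = (2400 × £40.75 + 545 × £81.50) ÷ 60 = £2370.29.

£2370.29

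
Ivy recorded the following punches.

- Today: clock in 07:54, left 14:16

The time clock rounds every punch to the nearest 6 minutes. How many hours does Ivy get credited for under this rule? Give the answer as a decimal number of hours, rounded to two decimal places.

Today: in 07:54→07:54, out 14:16→14:18; 6 h 24 min

6.40 hours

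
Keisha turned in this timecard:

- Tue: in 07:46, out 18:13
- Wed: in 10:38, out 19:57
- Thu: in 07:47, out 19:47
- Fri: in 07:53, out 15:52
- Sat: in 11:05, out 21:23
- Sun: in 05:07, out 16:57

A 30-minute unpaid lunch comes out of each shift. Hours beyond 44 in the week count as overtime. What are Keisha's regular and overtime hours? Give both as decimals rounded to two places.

Regular 44.00 hours, overtime 14.88 hours

Tue: 07:46–18:13 = 10 h 27 min; less 30 min break → 9 h 57 min
Wed: 10:38–19:57 = 9 h 19 min; less 30 min break → 8 h 49 min
Thu: 07:47–19:47 = 12 h 0 min; less 30 min break → 11 h 30 min
Fri: 07:53–15:52 = 7 h 59 min; less 30 min break → 7 h 29 min
Sat: 11:05–21:23 = 10 h 18 min; less 30 min break → 9 h 48 min
Sun: 05:07–16:57 = 11 h 50 min; less 30 min break → 11 h 20 min
Total worked: 58 h 53 min = 58.88 h.
Threshold 44 h → overtime 14 h 53 min, regular 44 h 0 min.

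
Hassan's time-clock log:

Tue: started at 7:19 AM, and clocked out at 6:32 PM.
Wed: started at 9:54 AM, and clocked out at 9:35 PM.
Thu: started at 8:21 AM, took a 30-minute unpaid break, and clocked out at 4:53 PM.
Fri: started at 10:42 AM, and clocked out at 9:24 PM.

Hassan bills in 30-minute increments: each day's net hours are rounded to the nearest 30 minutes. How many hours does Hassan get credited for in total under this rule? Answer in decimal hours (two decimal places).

Tue: 7:19 AM–6:32 PM = 11 h 13 min → rounds to 11 h 0 min
Wed: 9:54 AM–9:35 PM = 11 h 41 min → rounds to 11 h 30 min
Thu: 8:21 AM–4:53 PM = 8 h 32 min − 30 min = 8 h 2 min → rounds to 8 h 0 min
Fri: 10:42 AM–9:24 PM = 10 h 42 min → rounds to 10 h 30 min
Total credited: 41 h 0 min.

41.00 hours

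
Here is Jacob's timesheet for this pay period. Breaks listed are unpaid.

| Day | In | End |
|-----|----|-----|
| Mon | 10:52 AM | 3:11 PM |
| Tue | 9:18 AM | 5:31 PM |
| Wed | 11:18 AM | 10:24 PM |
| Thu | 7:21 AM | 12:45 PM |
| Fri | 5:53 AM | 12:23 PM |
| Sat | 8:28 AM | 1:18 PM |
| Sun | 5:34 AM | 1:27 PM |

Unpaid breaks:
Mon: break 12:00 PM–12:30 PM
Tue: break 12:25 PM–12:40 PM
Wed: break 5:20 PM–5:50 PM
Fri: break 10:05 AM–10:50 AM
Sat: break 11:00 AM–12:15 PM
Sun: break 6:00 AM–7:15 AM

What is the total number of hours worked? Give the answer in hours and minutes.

43 h 45 min

Mon: 10:52 AM–3:11 PM = 4 h 19 min; less 30 min break → 3 h 49 min
Tue: 9:18 AM–5:31 PM = 8 h 13 min; less 15 min break → 7 h 58 min
Wed: 11:18 AM–10:24 PM = 11 h 6 min; less 30 min break → 10 h 36 min
Thu: 7:21 AM–12:45 PM = 5 h 24 min
Fri: 5:53 AM–12:23 PM = 6 h 30 min; less 45 min break → 5 h 45 min
Sat: 8:28 AM–1:18 PM = 4 h 50 min; less 75 min break → 3 h 35 min
Sun: 5:34 AM–1:27 PM = 7 h 53 min; less 75 min break → 6 h 38 min
Total: 3 h 49 min + 7 h 58 min + 10 h 36 min + 5 h 24 min + 5 h 45 min + 3 h 35 min + 6 h 38 min = 43 h 45 min.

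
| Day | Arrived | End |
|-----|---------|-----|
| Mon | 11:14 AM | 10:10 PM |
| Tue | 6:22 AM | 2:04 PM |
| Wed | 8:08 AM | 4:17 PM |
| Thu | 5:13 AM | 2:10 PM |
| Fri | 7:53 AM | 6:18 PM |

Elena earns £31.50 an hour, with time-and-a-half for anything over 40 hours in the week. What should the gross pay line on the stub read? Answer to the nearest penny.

Mon: 11:14 AM–10:10 PM = 10 h 56 min
Tue: 6:22 AM–2:04 PM = 7 h 42 min
Wed: 8:08 AM–4:17 PM = 8 h 9 min
Thu: 5:13 AM–2:10 PM = 8 h 57 min
Fri: 7:53 AM–6:18 PM = 10 h 25 min
Total worked: 46 h 9 min = 2769 min.
Regular 40 h 0 min = 2400 min at £31.50/h; overtime 6 h 9 min = 369 min at £47.25/h.
Pay = (2400 × £31.50 + 369 × £47.25) ÷ 60 = £1550.59.

£1550.59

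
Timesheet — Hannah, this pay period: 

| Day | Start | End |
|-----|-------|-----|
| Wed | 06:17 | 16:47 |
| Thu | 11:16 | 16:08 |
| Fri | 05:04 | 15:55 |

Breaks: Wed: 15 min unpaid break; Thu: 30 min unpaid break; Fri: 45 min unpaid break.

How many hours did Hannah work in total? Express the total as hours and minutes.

Wed: 06:17–16:47 = 10 h 30 min; less 15 min break → 10 h 15 min
Thu: 11:16–16:08 = 4 h 52 min; less 30 min break → 4 h 22 min
Fri: 05:04–15:55 = 10 h 51 min; less 45 min break → 10 h 6 min
Total: 10 h 15 min + 4 h 22 min + 10 h 6 min = 24 h 43 min.

24 h 43 min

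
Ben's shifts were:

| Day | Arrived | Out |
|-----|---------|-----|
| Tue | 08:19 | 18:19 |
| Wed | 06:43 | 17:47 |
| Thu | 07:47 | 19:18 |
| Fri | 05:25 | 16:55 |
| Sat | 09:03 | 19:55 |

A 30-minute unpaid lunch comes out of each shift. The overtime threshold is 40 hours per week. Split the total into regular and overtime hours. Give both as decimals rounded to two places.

Tue: 08:19–18:19 = 10 h 0 min; less 30 min break → 9 h 30 min
Wed: 06:43–17:47 = 11 h 4 min; less 30 min break → 10 h 34 min
Thu: 07:47–19:18 = 11 h 31 min; less 30 min break → 11 h 1 min
Fri: 05:25–16:55 = 11 h 30 min; less 30 min break → 11 h 0 min
Sat: 09:03–19:55 = 10 h 52 min; less 30 min break → 10 h 22 min
Total worked: 52 h 27 min = 52.45 h.
Threshold 40 h → overtime 12 h 27 min, regular 40 h 0 min.

Regular 40.00 hours, overtime 12.45 hours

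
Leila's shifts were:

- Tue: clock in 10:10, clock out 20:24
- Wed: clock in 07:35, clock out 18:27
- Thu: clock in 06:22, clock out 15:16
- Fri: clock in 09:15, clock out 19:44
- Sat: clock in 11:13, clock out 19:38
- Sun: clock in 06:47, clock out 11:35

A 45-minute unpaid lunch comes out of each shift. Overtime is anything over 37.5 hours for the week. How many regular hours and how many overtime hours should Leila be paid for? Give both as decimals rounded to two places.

Regular 37.50 hours, overtime 11.70 hours

Tue: 10:10–20:24 = 10 h 14 min; less 45 min break → 9 h 29 min
Wed: 07:35–18:27 = 10 h 52 min; less 45 min break → 10 h 7 min
Thu: 06:22–15:16 = 8 h 54 min; less 45 min break → 8 h 9 min
Fri: 09:15–19:44 = 10 h 29 min; less 45 min break → 9 h 44 min
Sat: 11:13–19:38 = 8 h 25 min; less 45 min break → 7 h 40 min
Sun: 06:47–11:35 = 4 h 48 min; less 45 min break → 4 h 3 min
Total worked: 49 h 12 min = 49.20 h.
Threshold 37.5 h → overtime 11 h 42 min, regular 37 h 30 min.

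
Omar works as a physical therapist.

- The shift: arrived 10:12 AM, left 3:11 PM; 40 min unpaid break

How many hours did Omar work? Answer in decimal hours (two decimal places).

4.32 hours

The shift: 10:12 AM–3:11 PM = 4 h 59 min; less 40 min break → 4 h 19 min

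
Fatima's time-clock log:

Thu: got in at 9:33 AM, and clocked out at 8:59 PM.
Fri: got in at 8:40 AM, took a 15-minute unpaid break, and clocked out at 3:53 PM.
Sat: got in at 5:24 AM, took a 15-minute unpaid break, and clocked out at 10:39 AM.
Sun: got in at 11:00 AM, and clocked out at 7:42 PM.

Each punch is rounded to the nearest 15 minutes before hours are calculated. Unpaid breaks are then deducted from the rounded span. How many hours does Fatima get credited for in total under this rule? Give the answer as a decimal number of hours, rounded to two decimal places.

Thu: in 9:33 AM→9:30 AM, out 8:59 PM→9:00 PM; 11 h 30 min
Fri: in 8:40 AM→8:45 AM, out 3:53 PM→4:00 PM; 7 h 15 min − 15 min = 7 h 0 min
Sat: in 5:24 AM→5:30 AM, out 10:39 AM→10:45 AM; 5 h 15 min − 15 min = 5 h 0 min
Sun: in 11:00 AM→11:00 AM, out 7:42 PM→7:45 PM; 8 h 45 min
Total credited: 32 h 15 min.

32.25 hours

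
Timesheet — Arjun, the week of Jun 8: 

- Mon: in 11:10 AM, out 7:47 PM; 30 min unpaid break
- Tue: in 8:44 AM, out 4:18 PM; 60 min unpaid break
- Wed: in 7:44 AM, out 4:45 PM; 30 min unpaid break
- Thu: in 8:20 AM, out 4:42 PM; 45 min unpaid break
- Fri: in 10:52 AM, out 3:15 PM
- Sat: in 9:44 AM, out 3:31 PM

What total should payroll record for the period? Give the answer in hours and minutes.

40 h 59 min

Mon: 11:10 AM–7:47 PM = 8 h 37 min; less 30 min break → 8 h 7 min
Tue: 8:44 AM–4:18 PM = 7 h 34 min; less 60 min break → 6 h 34 min
Wed: 7:44 AM–4:45 PM = 9 h 1 min; less 30 min break → 8 h 31 min
Thu: 8:20 AM–4:42 PM = 8 h 22 min; less 45 min break → 7 h 37 min
Fri: 10:52 AM–3:15 PM = 4 h 23 min
Sat: 9:44 AM–3:31 PM = 5 h 47 min
Total: 8 h 7 min + 6 h 34 min + 8 h 31 min + 7 h 37 min + 4 h 23 min + 5 h 47 min = 40 h 59 min.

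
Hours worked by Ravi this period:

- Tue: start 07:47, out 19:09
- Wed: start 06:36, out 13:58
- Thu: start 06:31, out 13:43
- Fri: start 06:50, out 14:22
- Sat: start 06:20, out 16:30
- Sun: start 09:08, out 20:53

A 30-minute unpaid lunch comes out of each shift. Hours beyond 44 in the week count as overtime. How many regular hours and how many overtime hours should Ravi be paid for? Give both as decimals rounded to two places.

Regular 44.00 hours, overtime 8.38 hours

Tue: 07:47–19:09 = 11 h 22 min; less 30 min break → 10 h 52 min
Wed: 06:36–13:58 = 7 h 22 min; less 30 min break → 6 h 52 min
Thu: 06:31–13:43 = 7 h 12 min; less 30 min break → 6 h 42 min
Fri: 06:50–14:22 = 7 h 32 min; less 30 min break → 7 h 2 min
Sat: 06:20–16:30 = 10 h 10 min; less 30 min break → 9 h 40 min
Sun: 09:08–20:53 = 11 h 45 min; less 30 min break → 11 h 15 min
Total worked: 52 h 23 min = 52.38 h.
Threshold 44 h → overtime 8 h 23 min, regular 44 h 0 min.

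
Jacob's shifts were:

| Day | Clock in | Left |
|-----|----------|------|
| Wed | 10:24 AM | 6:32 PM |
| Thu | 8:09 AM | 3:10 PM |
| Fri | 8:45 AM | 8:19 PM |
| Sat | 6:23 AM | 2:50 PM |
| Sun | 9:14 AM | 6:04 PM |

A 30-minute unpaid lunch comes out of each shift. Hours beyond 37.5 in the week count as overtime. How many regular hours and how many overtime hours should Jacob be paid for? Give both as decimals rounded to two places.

Regular 37.50 hours, overtime 4.00 hours

Wed: 10:24 AM–6:32 PM = 8 h 8 min; less 30 min break → 7 h 38 min
Thu: 8:09 AM–3:10 PM = 7 h 1 min; less 30 min break → 6 h 31 min
Fri: 8:45 AM–8:19 PM = 11 h 34 min; less 30 min break → 11 h 4 min
Sat: 6:23 AM–2:50 PM = 8 h 27 min; less 30 min break → 7 h 57 min
Sun: 9:14 AM–6:04 PM = 8 h 50 min; less 30 min break → 8 h 20 min
Total worked: 41 h 30 min = 41.50 h.
Threshold 37.5 h → overtime 4 h 0 min, regular 37 h 30 min.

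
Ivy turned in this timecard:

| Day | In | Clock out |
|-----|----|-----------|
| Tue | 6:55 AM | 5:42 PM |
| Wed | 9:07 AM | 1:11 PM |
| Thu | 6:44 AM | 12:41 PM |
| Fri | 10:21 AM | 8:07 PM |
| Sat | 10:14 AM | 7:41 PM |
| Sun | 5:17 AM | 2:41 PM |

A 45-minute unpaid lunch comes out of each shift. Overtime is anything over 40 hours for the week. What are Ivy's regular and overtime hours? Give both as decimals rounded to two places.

Tue: 6:55 AM–5:42 PM = 10 h 47 min; less 45 min break → 10 h 2 min
Wed: 9:07 AM–1:11 PM = 4 h 4 min; less 45 min break → 3 h 19 min
Thu: 6:44 AM–12:41 PM = 5 h 57 min; less 45 min break → 5 h 12 min
Fri: 10:21 AM–8:07 PM = 9 h 46 min; less 45 min break → 9 h 1 min
Sat: 10:14 AM–7:41 PM = 9 h 27 min; less 45 min break → 8 h 42 min
Sun: 5:17 AM–2:41 PM = 9 h 24 min; less 45 min break → 8 h 39 min
Total worked: 44 h 55 min = 44.92 h.
Threshold 40 h → overtime 4 h 55 min, regular 40 h 0 min.

Regular 40.00 hours, overtime 4.92 hours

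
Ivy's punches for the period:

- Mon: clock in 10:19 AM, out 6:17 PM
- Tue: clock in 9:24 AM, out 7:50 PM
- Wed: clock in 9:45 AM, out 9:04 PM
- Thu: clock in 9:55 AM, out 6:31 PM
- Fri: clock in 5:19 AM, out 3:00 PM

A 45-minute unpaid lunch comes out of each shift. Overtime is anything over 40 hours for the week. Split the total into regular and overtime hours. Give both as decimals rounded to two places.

Mon: 10:19 AM–6:17 PM = 7 h 58 min; less 45 min break → 7 h 13 min
Tue: 9:24 AM–7:50 PM = 10 h 26 min; less 45 min break → 9 h 41 min
Wed: 9:45 AM–9:04 PM = 11 h 19 min; less 45 min break → 10 h 34 min
Thu: 9:55 AM–6:31 PM = 8 h 36 min; less 45 min break → 7 h 51 min
Fri: 5:19 AM–3:00 PM = 9 h 41 min; less 45 min break → 8 h 56 min
Total worked: 44 h 15 min = 44.25 h.
Threshold 40 h → overtime 4 h 15 min, regular 40 h 0 min.

Regular 40.00 hours, overtime 4.25 hours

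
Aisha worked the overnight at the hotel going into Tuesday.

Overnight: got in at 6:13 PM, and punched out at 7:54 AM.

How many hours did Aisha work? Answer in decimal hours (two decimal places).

Overnight: 6:13 PM → midnight = 5 h 47 min; midnight → 7:54 AM = 7 h 54 min; span 13 h 41 min

13.68 hours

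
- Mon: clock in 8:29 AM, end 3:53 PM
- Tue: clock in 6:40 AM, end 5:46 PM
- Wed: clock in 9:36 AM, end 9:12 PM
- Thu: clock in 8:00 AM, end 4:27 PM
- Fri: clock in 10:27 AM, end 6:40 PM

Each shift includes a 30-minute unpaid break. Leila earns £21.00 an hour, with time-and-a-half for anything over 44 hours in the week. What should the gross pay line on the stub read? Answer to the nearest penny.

Mon: 8:29 AM–3:53 PM = 7 h 24 min; less 30 min break → 6 h 54 min
Tue: 6:40 AM–5:46 PM = 11 h 6 min; less 30 min break → 10 h 36 min
Wed: 9:36 AM–9:12 PM = 11 h 36 min; less 30 min break → 11 h 6 min
Thu: 8:00 AM–4:27 PM = 8 h 27 min; less 30 min break → 7 h 57 min
Fri: 10:27 AM–6:40 PM = 8 h 13 min; less 30 min break → 7 h 43 min
Total worked: 44 h 16 min = 2656 min.
Regular 44 h 0 min = 2640 min at £21.00/h; overtime 0 h 16 min = 16 min at £31.50/h.
Pay = (2640 × £21.00 + 16 × £31.50) ÷ 60 = £932.40.

£932.40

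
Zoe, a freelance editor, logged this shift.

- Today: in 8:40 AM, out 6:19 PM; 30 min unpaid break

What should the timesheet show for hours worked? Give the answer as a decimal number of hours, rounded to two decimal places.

Today: 8:40 AM–6:19 PM = 9 h 39 min; less 30 min break → 9 h 9 min

9.15 hours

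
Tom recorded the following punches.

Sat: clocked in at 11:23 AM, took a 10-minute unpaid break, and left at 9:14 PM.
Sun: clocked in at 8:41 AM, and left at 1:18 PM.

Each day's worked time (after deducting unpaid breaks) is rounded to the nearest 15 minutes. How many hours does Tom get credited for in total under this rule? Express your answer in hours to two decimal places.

14.25 hours

Sat: 11:23 AM–9:14 PM = 9 h 51 min − 10 min = 9 h 41 min → rounds to 9 h 45 min
Sun: 8:41 AM–1:18 PM = 4 h 37 min → rounds to 4 h 30 min
Total credited: 14 h 15 min.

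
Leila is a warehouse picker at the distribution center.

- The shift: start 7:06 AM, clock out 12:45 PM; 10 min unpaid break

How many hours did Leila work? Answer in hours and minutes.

The shift: 7:06 AM–12:45 PM = 5 h 39 min; less 10 min break → 5 h 29 min

5 h 29 min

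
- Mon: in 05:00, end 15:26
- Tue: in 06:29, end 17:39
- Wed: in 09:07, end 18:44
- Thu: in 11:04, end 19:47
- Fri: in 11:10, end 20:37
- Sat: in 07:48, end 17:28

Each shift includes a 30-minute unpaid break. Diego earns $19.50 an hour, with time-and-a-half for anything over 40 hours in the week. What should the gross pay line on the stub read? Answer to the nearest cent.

Mon: 05:00–15:26 = 10 h 26 min; less 30 min break → 9 h 56 min
Tue: 06:29–17:39 = 11 h 10 min; less 30 min break → 10 h 40 min
Wed: 09:07–18:44 = 9 h 37 min; less 30 min break → 9 h 7 min
Thu: 11:04–19:47 = 8 h 43 min; less 30 min break → 8 h 13 min
Fri: 11:10–20:37 = 9 h 27 min; less 30 min break → 8 h 57 min
Sat: 07:48–17:28 = 9 h 40 min; less 30 min break → 9 h 10 min
Total worked: 56 h 3 min = 3363 min.
Regular 40 h 0 min = 2400 min at $19.50/h; overtime 16 h 3 min = 963 min at $29.25/h.
Pay = (2400 × $19.50 + 963 × $29.25) ÷ 60 = $1249.46.

$1249.46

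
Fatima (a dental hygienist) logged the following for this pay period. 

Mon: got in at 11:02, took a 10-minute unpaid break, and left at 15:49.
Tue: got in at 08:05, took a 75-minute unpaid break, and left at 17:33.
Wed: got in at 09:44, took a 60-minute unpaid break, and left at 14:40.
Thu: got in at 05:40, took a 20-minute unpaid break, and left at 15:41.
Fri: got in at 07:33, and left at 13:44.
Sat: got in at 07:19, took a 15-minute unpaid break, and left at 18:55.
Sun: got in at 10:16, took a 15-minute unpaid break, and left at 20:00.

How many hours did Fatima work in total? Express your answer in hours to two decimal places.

Mon: 11:02–15:49 = 4 h 47 min; less 10 min break → 4 h 37 min
Tue: 08:05–17:33 = 9 h 28 min; less 75 min break → 8 h 13 min
Wed: 09:44–14:40 = 4 h 56 min; less 60 min break → 3 h 56 min
Thu: 05:40–15:41 = 10 h 1 min; less 20 min break → 9 h 41 min
Fri: 07:33–13:44 = 6 h 11 min
Sat: 07:19–18:55 = 11 h 36 min; less 15 min break → 11 h 21 min
Sun: 10:16–20:00 = 9 h 44 min; less 15 min break → 9 h 29 min
Total: 4 h 37 min + 8 h 13 min + 3 h 56 min + 9 h 41 min + 6 h 11 min + 11 h 21 min + 9 h 29 min = 53 h 28 min.

53.47 hours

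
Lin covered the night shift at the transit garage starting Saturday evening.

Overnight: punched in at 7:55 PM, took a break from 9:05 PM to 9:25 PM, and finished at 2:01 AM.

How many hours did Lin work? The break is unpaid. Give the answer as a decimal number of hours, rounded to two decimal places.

Overnight: 7:55 PM → midnight = 4 h 5 min; midnight → 2:01 AM = 2 h 1 min; span 6 h 6 min; less 20 min break → 5 h 46 min

5.77 hours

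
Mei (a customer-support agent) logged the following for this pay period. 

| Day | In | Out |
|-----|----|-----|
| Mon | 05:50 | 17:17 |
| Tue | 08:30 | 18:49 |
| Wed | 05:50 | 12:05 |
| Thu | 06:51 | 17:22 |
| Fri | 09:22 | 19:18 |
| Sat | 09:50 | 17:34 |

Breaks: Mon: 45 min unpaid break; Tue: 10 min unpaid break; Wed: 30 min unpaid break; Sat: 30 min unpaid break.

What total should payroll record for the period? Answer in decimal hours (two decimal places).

Mon: 05:50–17:17 = 11 h 27 min; less 45 min break → 10 h 42 min
Tue: 08:30–18:49 = 10 h 19 min; less 10 min break → 10 h 9 min
Wed: 05:50–12:05 = 6 h 15 min; less 30 min break → 5 h 45 min
Thu: 06:51–17:22 = 10 h 31 min
Fri: 09:22–19:18 = 9 h 56 min
Sat: 09:50–17:34 = 7 h 44 min; less 30 min break → 7 h 14 min
Total: 10 h 42 min + 10 h 9 min + 5 h 45 min + 10 h 31 min + 9 h 56 min + 7 h 14 min = 54 h 17 min.

54.28 hours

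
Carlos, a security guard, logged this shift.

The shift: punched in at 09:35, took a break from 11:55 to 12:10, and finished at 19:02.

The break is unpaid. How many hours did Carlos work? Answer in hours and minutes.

9 h 12 min

The shift: 09:35–19:02 = 9 h 27 min; less 15 min break → 9 h 12 min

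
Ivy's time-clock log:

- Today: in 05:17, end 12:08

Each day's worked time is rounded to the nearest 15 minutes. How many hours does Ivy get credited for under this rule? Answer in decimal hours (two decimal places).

Today: 05:17–12:08 = 6 h 51 min → rounds to 6 h 45 min

6.75 hours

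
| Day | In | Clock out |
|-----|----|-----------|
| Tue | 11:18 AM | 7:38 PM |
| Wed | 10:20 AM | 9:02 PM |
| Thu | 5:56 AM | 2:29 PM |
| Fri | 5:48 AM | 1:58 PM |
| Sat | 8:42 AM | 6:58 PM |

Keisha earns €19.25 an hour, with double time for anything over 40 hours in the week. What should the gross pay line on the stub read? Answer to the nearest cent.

€1001.64

Tue: 11:18 AM–7:38 PM = 8 h 20 min
Wed: 10:20 AM–9:02 PM = 10 h 42 min
Thu: 5:56 AM–2:29 PM = 8 h 33 min
Fri: 5:48 AM–1:58 PM = 8 h 10 min
Sat: 8:42 AM–6:58 PM = 10 h 16 min
Total worked: 46 h 1 min = 2761 min.
Regular 40 h 0 min = 2400 min at €19.25/h; overtime 6 h 1 min = 361 min at €38.50/h.
Pay = (2400 × €19.25 + 361 × €38.50) ÷ 60 = €1001.64.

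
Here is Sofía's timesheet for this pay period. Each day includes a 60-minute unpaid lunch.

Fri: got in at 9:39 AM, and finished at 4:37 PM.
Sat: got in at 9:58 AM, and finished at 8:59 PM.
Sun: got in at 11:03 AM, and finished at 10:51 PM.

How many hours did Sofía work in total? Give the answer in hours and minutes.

26 h 47 min

Fri: 9:39 AM–4:37 PM = 6 h 58 min; less 60 min break → 5 h 58 min
Sat: 9:58 AM–8:59 PM = 11 h 1 min; less 60 min break → 10 h 1 min
Sun: 11:03 AM–10:51 PM = 11 h 48 min; less 60 min break → 10 h 48 min
Total: 5 h 58 min + 10 h 1 min + 10 h 48 min = 26 h 47 min.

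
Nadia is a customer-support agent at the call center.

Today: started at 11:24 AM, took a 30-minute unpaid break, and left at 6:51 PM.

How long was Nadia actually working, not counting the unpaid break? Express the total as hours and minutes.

Today: 11:24 AM–6:51 PM = 7 h 27 min; less 30 min break → 6 h 57 min

6 h 57 min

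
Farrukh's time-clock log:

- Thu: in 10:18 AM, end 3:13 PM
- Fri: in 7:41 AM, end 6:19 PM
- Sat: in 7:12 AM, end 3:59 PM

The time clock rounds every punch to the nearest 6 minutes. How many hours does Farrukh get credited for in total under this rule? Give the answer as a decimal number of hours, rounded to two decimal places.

24.30 hours

Thu: in 10:18 AM→10:18 AM, out 3:13 PM→3:12 PM; 4 h 54 min
Fri: in 7:41 AM→7:42 AM, out 6:19 PM→6:18 PM; 10 h 36 min
Sat: in 7:12 AM→7:12 AM, out 3:59 PM→4:00 PM; 8 h 48 min
Total credited: 24 h 18 min.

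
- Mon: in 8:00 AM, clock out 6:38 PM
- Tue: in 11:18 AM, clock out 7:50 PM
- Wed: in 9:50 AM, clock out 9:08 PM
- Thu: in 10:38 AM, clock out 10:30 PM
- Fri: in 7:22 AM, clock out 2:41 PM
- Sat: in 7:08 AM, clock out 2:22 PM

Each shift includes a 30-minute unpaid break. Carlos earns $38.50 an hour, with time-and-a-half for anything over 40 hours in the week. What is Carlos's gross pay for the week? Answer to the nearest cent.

$2341.76

Mon: 8:00 AM–6:38 PM = 10 h 38 min; less 30 min break → 10 h 8 min
Tue: 11:18 AM–7:50 PM = 8 h 32 min; less 30 min break → 8 h 2 min
Wed: 9:50 AM–9:08 PM = 11 h 18 min; less 30 min break → 10 h 48 min
Thu: 10:38 AM–10:30 PM = 11 h 52 min; less 30 min break → 11 h 22 min
Fri: 7:22 AM–2:41 PM = 7 h 19 min; less 30 min break → 6 h 49 min
Sat: 7:08 AM–2:22 PM = 7 h 14 min; less 30 min break → 6 h 44 min
Total worked: 53 h 53 min = 3233 min.
Regular 40 h 0 min = 2400 min at $38.50/h; overtime 13 h 53 min = 833 min at $57.75/h.
Pay = (2400 × $38.50 + 833 × $57.75) ÷ 60 = $2341.76.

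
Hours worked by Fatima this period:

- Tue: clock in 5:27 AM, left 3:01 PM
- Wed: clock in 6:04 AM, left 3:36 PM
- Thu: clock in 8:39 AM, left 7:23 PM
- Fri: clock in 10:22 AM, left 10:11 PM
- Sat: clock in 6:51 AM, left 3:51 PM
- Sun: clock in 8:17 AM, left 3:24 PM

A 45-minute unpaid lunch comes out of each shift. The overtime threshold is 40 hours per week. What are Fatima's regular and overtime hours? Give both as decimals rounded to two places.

Regular 40.00 hours, overtime 13.27 hours

Tue: 5:27 AM–3:01 PM = 9 h 34 min; less 45 min break → 8 h 49 min
Wed: 6:04 AM–3:36 PM = 9 h 32 min; less 45 min break → 8 h 47 min
Thu: 8:39 AM–7:23 PM = 10 h 44 min; less 45 min break → 9 h 59 min
Fri: 10:22 AM–10:11 PM = 11 h 49 min; less 45 min break → 11 h 4 min
Sat: 6:51 AM–3:51 PM = 9 h 0 min; less 45 min break → 8 h 15 min
Sun: 8:17 AM–3:24 PM = 7 h 7 min; less 45 min break → 6 h 22 min
Total worked: 53 h 16 min = 53.27 h.
Threshold 40 h → overtime 13 h 16 min, regular 40 h 0 min.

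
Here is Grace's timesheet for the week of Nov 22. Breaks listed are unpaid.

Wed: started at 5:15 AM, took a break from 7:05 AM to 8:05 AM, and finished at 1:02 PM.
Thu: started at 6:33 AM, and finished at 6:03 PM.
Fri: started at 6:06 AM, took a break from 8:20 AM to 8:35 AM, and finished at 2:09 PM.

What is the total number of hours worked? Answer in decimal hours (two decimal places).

Wed: 5:15 AM–1:02 PM = 7 h 47 min; less 60 min break → 6 h 47 min
Thu: 6:33 AM–6:03 PM = 11 h 30 min
Fri: 6:06 AM–2:09 PM = 8 h 3 min; less 15 min break → 7 h 48 min
Total: 6 h 47 min + 11 h 30 min + 7 h 48 min = 26 h 5 min.

26.08 hours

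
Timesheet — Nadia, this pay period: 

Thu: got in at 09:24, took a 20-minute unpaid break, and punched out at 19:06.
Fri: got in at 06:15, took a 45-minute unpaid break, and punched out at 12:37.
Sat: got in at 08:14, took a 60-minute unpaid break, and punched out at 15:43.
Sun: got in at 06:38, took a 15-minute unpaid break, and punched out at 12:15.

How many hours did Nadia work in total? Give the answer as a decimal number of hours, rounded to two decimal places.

26.83 hours

Thu: 09:24–19:06 = 9 h 42 min; less 20 min break → 9 h 22 min
Fri: 06:15–12:37 = 6 h 22 min; less 45 min break → 5 h 37 min
Sat: 08:14–15:43 = 7 h 29 min; less 60 min break → 6 h 29 min
Sun: 06:38–12:15 = 5 h 37 min; less 15 min break → 5 h 22 min
Total: 9 h 22 min + 5 h 37 min + 6 h 29 min + 5 h 22 min = 26 h 50 min.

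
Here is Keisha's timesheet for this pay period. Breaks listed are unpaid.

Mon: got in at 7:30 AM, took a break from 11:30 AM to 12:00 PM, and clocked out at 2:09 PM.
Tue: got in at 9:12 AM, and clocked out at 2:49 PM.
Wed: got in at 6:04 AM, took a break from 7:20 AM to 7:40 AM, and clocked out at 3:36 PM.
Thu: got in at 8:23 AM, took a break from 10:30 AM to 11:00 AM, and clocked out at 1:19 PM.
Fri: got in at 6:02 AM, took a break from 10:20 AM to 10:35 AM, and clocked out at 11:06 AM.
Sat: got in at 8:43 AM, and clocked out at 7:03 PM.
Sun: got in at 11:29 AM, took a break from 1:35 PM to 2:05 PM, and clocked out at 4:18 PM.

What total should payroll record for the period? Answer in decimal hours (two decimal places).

44.87 hours

Mon: 7:30 AM–2:09 PM = 6 h 39 min; less 30 min break → 6 h 9 min
Tue: 9:12 AM–2:49 PM = 5 h 37 min
Wed: 6:04 AM–3:36 PM = 9 h 32 min; less 20 min break → 9 h 12 min
Thu: 8:23 AM–1:19 PM = 4 h 56 min; less 30 min break → 4 h 26 min
Fri: 6:02 AM–11:06 AM = 5 h 4 min; less 15 min break → 4 h 49 min
Sat: 8:43 AM–7:03 PM = 10 h 20 min
Sun: 11:29 AM–4:18 PM = 4 h 49 min; less 30 min break → 4 h 19 min
Total: 6 h 9 min + 5 h 37 min + 9 h 12 min + 4 h 26 min + 4 h 49 min + 10 h 20 min + 4 h 19 min = 44 h 52 min.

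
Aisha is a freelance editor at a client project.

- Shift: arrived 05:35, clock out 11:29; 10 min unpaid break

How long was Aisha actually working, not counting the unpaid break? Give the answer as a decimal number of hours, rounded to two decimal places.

5.73 hours

Shift: 05:35–11:29 = 5 h 54 min; less 10 min break → 5 h 44 min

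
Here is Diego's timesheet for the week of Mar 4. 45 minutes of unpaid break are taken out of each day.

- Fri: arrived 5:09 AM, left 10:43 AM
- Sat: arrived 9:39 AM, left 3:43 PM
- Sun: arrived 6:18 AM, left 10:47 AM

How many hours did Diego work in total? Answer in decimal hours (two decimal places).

Fri: 5:09 AM–10:43 AM = 5 h 34 min; less 45 min break → 4 h 49 min
Sat: 9:39 AM–3:43 PM = 6 h 4 min; less 45 min break → 5 h 19 min
Sun: 6:18 AM–10:47 AM = 4 h 29 min; less 45 min break → 3 h 44 min
Total: 4 h 49 min + 5 h 19 min + 3 h 44 min = 13 h 52 min.

13.87 hours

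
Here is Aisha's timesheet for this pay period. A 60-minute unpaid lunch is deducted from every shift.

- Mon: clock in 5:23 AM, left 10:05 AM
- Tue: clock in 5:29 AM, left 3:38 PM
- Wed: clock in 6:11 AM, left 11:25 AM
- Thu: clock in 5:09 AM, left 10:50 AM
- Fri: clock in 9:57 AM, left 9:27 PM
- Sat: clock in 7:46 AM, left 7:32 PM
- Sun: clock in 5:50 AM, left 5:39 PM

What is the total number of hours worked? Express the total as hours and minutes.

53 h 51 min

Mon: 5:23 AM–10:05 AM = 4 h 42 min; less 60 min break → 3 h 42 min
Tue: 5:29 AM–3:38 PM = 10 h 9 min; less 60 min break → 9 h 9 min
Wed: 6:11 AM–11:25 AM = 5 h 14 min; less 60 min break → 4 h 14 min
Thu: 5:09 AM–10:50 AM = 5 h 41 min; less 60 min break → 4 h 41 min
Fri: 9:57 AM–9:27 PM = 11 h 30 min; less 60 min break → 10 h 30 min
Sat: 7:46 AM–7:32 PM = 11 h 46 min; less 60 min break → 10 h 46 min
Sun: 5:50 AM–5:39 PM = 11 h 49 min; less 60 min break → 10 h 49 min
Total: 3 h 42 min + 9 h 9 min + 4 h 14 min + 4 h 41 min + 10 h 30 min + 10 h 46 min + 10 h 49 min = 53 h 51 min.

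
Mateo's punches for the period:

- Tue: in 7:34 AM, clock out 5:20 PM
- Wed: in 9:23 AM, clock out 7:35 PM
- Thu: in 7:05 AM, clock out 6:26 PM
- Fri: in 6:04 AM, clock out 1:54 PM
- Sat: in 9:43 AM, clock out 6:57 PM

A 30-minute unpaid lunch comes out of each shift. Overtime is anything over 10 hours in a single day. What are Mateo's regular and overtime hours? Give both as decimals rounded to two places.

Tue: 7:34 AM–5:20 PM = 9 h 46 min; less 30 min break → 9 h 16 min
Wed: 9:23 AM–7:35 PM = 10 h 12 min; less 30 min break → 9 h 42 min
Thu: 7:05 AM–6:26 PM = 11 h 21 min; less 30 min break → 10 h 51 min
Fri: 6:04 AM–1:54 PM = 7 h 50 min; less 30 min break → 7 h 20 min
Sat: 9:43 AM–6:57 PM = 9 h 14 min; less 30 min break → 8 h 44 min
Tue reg 9 h 16 min / OT 0 h 0 min; Wed reg 9 h 42 min / OT 0 h 0 min; Thu reg 10 h 0 min / OT 0 h 51 min; Fri reg 7 h 20 min / OT 0 h 0 min; Sat reg 8 h 44 min / OT 0 h 0 min.
Totals: regular 45 h 2 min, overtime 0 h 51 min.

Regular 45.03 hours, overtime 0.85 hours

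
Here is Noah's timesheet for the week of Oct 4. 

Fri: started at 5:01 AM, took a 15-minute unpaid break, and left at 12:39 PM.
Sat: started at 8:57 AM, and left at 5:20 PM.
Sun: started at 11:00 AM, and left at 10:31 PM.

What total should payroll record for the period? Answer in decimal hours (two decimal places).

27.28 hours

Fri: 5:01 AM–12:39 PM = 7 h 38 min; less 15 min break → 7 h 23 min
Sat: 8:57 AM–5:20 PM = 8 h 23 min
Sun: 11:00 AM–10:31 PM = 11 h 31 min
Total: 7 h 23 min + 8 h 23 min + 11 h 31 min = 27 h 17 min.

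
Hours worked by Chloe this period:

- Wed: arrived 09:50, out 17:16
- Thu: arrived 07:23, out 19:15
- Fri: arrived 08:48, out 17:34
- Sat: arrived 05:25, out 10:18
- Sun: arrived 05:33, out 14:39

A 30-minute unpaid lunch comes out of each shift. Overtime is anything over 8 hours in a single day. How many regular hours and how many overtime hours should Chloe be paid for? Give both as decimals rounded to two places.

Regular 35.32 hours, overtime 4.23 hours

Wed: 09:50–17:16 = 7 h 26 min; less 30 min break → 6 h 56 min
Thu: 07:23–19:15 = 11 h 52 min; less 30 min break → 11 h 22 min
Fri: 08:48–17:34 = 8 h 46 min; less 30 min break → 8 h 16 min
Sat: 05:25–10:18 = 4 h 53 min; less 30 min break → 4 h 23 min
Sun: 05:33–14:39 = 9 h 6 min; less 30 min break → 8 h 36 min
Wed reg 6 h 56 min / OT 0 h 0 min; Thu reg 8 h 0 min / OT 3 h 22 min; Fri reg 8 h 0 min / OT 0 h 16 min; Sat reg 4 h 23 min / OT 0 h 0 min; Sun reg 8 h 0 min / OT 0 h 36 min.
Totals: regular 35 h 19 min, overtime 4 h 14 min.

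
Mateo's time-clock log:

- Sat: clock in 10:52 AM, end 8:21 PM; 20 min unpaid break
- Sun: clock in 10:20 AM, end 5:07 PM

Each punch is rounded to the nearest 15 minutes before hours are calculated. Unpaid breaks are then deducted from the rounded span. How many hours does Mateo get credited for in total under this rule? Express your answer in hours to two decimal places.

15.92 hours

Sat: in 10:52 AM→10:45 AM, out 8:21 PM→8:15 PM; 9 h 30 min − 20 min = 9 h 10 min
Sun: in 10:20 AM→10:15 AM, out 5:07 PM→5:00 PM; 6 h 45 min
Total credited: 15 h 55 min.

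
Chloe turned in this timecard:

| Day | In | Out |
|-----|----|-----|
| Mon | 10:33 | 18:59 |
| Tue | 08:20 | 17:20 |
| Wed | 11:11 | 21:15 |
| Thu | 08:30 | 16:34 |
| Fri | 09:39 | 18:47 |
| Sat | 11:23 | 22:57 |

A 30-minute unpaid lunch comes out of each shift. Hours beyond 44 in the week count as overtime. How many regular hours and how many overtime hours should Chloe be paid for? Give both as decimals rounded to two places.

Mon: 10:33–18:59 = 8 h 26 min; less 30 min break → 7 h 56 min
Tue: 08:20–17:20 = 9 h 0 min; less 30 min break → 8 h 30 min
Wed: 11:11–21:15 = 10 h 4 min; less 30 min break → 9 h 34 min
Thu: 08:30–16:34 = 8 h 4 min; less 30 min break → 7 h 34 min
Fri: 09:39–18:47 = 9 h 8 min; less 30 min break → 8 h 38 min
Sat: 11:23–22:57 = 11 h 34 min; less 30 min break → 11 h 4 min
Total worked: 53 h 16 min = 53.27 h.
Threshold 44 h → overtime 9 h 16 min, regular 44 h 0 min.

Regular 44.00 hours, overtime 9.27 hours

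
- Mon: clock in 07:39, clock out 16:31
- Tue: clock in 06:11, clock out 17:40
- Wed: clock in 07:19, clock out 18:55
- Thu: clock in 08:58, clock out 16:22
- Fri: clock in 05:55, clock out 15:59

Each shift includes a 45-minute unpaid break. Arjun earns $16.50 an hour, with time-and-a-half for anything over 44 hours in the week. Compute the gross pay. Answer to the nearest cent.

$767.25

Mon: 07:39–16:31 = 8 h 52 min; less 45 min break → 8 h 7 min
Tue: 06:11–17:40 = 11 h 29 min; less 45 min break → 10 h 44 min
Wed: 07:19–18:55 = 11 h 36 min; less 45 min break → 10 h 51 min
Thu: 08:58–16:22 = 7 h 24 min; less 45 min break → 6 h 39 min
Fri: 05:55–15:59 = 10 h 4 min; less 45 min break → 9 h 19 min
Total worked: 45 h 40 min = 2740 min.
Regular 44 h 0 min = 2640 min at $16.50/h; overtime 1 h 40 min = 100 min at $24.75/h.
Pay = (2640 × $16.50 + 100 × $24.75) ÷ 60 = $767.25.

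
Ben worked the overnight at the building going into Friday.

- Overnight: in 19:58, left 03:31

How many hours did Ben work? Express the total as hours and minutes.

7 h 33 min

Overnight: 19:58 → midnight = 4 h 2 min; midnight → 03:31 = 3 h 31 min; span 7 h 33 min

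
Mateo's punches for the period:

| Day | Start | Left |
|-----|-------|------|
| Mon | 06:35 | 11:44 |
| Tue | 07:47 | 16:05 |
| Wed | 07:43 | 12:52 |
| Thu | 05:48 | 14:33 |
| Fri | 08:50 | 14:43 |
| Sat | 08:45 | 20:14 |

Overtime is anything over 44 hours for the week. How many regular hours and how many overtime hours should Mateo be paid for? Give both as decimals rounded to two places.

Regular 44.00 hours, overtime 0.72 hours

Mon: 06:35–11:44 = 5 h 9 min
Tue: 07:47–16:05 = 8 h 18 min
Wed: 07:43–12:52 = 5 h 9 min
Thu: 05:48–14:33 = 8 h 45 min
Fri: 08:50–14:43 = 5 h 53 min
Sat: 08:45–20:14 = 11 h 29 min
Total worked: 44 h 43 min = 44.72 h.
Threshold 44 h → overtime 0 h 43 min, regular 44 h 0 min.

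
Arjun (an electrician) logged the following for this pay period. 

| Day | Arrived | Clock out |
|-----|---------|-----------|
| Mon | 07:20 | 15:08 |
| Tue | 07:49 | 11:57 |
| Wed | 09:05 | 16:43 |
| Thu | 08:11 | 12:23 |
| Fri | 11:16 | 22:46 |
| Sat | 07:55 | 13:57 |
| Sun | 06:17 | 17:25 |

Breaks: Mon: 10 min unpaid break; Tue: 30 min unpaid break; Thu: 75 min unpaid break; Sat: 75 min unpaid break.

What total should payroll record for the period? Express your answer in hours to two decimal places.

49.27 hours

Mon: 07:20–15:08 = 7 h 48 min; less 10 min break → 7 h 38 min
Tue: 07:49–11:57 = 4 h 8 min; less 30 min break → 3 h 38 min
Wed: 09:05–16:43 = 7 h 38 min
Thu: 08:11–12:23 = 4 h 12 min; less 75 min break → 2 h 57 min
Fri: 11:16–22:46 = 11 h 30 min
Sat: 07:55–13:57 = 6 h 2 min; less 75 min break → 4 h 47 min
Sun: 06:17–17:25 = 11 h 8 min
Total: 7 h 38 min + 3 h 38 min + 7 h 38 min + 2 h 57 min + 11 h 30 min + 4 h 47 min + 11 h 8 min = 49 h 16 min.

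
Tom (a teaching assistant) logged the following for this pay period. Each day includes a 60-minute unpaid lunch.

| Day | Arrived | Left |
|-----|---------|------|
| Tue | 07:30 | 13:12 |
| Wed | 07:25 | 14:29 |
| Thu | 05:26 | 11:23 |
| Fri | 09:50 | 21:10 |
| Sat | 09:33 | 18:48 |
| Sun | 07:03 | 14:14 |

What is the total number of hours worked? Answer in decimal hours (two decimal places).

Tue: 07:30–13:12 = 5 h 42 min; less 60 min break → 4 h 42 min
Wed: 07:25–14:29 = 7 h 4 min; less 60 min break → 6 h 4 min
Thu: 05:26–11:23 = 5 h 57 min; less 60 min break → 4 h 57 min
Fri: 09:50–21:10 = 11 h 20 min; less 60 min break → 10 h 20 min
Sat: 09:33–18:48 = 9 h 15 min; less 60 min break → 8 h 15 min
Sun: 07:03–14:14 = 7 h 11 min; less 60 min break → 6 h 11 min
Total: 4 h 42 min + 6 h 4 min + 4 h 57 min + 10 h 20 min + 8 h 15 min + 6 h 11 min = 40 h 29 min.

40.48 hours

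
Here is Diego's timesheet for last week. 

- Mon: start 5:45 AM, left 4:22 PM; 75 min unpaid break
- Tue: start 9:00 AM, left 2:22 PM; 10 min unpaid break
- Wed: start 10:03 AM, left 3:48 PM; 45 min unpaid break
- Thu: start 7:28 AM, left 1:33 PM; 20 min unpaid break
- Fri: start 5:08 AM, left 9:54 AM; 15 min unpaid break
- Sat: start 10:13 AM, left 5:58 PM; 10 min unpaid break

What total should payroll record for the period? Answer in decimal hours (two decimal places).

Mon: 5:45 AM–4:22 PM = 10 h 37 min; less 75 min break → 9 h 22 min
Tue: 9:00 AM–2:22 PM = 5 h 22 min; less 10 min break → 5 h 12 min
Wed: 10:03 AM–3:48 PM = 5 h 45 min; less 45 min break → 5 h 0 min
Thu: 7:28 AM–1:33 PM = 6 h 5 min; less 20 min break → 5 h 45 min
Fri: 5:08 AM–9:54 AM = 4 h 46 min; less 15 min break → 4 h 31 min
Sat: 10:13 AM–5:58 PM = 7 h 45 min; less 10 min break → 7 h 35 min
Total: 9 h 22 min + 5 h 12 min + 5 h 0 min + 5 h 45 min + 4 h 31 min + 7 h 35 min = 37 h 25 min.

37.42 hours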